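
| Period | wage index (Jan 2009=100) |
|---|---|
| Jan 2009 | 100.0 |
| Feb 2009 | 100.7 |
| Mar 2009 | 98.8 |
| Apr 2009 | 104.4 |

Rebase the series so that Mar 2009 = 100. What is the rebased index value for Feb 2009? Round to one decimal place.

Rebased(Feb 2009) = 100.7 / 98.8 × 100 = 101.9231

101.9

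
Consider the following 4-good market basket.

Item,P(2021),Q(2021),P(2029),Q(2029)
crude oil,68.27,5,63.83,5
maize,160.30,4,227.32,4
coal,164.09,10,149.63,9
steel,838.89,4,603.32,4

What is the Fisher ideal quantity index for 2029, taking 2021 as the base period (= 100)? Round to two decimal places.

Laspeyres component (base-period weights):
ΣP(2021)Q(2029) = 68.27×5 + 160.30×4 + 164.09×9 + 838.89×4 = 341.35 + 641.2 + 1476.81 + 3355.56 = 5814.92
ΣP(2021)Q(2021) = 68.27×5 + 160.30×4 + 164.09×10 + 838.89×4 = 341.35 + 641.2 + 1640.9 + 3355.56 = 5979.01
L = 5814.92 / 5979.01 × 100 = 97.2556
Paasche component (current-period weights):
ΣP(2029)Q(2029) = 63.83×5 + 227.32×4 + 149.63×9 + 603.32×4 = 319.15 + 909.28 + 1346.67 + 2413.28 = 4988.38
ΣP(2029)Q(2021) = 63.83×5 + 227.32×4 + 149.63×10 + 603.32×4 = 319.15 + 909.28 + 1496.3 + 2413.28 = 5138.01
P = 4988.38 / 5138.01 × 100 = 97.0878
Fisher = √(L × P) = √(97.2556 × 97.0878) = 97.1716

97.17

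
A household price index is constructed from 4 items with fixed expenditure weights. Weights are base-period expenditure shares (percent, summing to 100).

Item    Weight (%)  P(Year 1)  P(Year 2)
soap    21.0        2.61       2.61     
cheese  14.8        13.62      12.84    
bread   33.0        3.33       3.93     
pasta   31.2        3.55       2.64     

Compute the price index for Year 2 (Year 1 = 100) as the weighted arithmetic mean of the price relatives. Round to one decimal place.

97.1

soap: 21.0 × (2.61/2.61) = 21.0 × 1.000000 = 21.0000
cheese: 14.8 × (12.84/13.62) = 14.8 × 0.942731 = 13.9524
bread: 33.0 × (3.93/3.33) = 33.0 × 1.180180 = 38.9459
pasta: 31.2 × (2.64/3.55) = 31.2 × 0.743662 = 23.2023
Index = Σ wᵢ·(p₁ᵢ/p₀ᵢ) = 21.0000 + 13.9524 + 38.9459 + 23.2023 = 97.1006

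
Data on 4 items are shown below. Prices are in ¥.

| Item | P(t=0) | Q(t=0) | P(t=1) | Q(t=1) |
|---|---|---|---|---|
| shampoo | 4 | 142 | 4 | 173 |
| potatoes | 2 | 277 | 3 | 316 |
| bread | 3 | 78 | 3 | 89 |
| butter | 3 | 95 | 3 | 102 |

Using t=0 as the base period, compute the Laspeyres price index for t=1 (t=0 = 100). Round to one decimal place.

116.9

Laspeyres price index uses base-period quantities as weights.
ΣP(t=1)·Q(t=0) = 4×142 + 3×277 + 3×78 + 3×95 = 568 + 831 + 234 + 285 = 1918
ΣP(t=0)·Q(t=0) = 4×142 + 2×277 + 3×78 + 3×95 = 568 + 554 + 234 + 285 = 1641
Index = 1918 / 1641 × 100 = 116.8800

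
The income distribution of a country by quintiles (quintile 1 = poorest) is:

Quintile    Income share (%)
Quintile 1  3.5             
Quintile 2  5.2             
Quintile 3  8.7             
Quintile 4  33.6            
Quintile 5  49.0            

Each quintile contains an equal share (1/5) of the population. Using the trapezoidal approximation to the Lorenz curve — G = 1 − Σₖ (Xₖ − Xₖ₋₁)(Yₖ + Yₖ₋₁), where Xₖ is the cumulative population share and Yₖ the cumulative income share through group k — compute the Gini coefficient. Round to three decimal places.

Cumulative income shares Yₖ: 0.0350, 0.0870, 0.1740, 0.5100, 1.0000
Σ (Xₖ−Xₖ₋₁)(Yₖ+Yₖ₋₁) = (1/5)(0.0350+0.0000) + (1/5)(0.0870+0.0350) + (1/5)(0.1740+0.0870) + (1/5)(0.5100+0.1740) + (1/5)(1.0000+0.5100)
  = 0.0070 + 0.0244 + 0.0522 + 0.1368 + 0.3020 = 0.5224
G = 1 − 0.5224 = 0.4776

0.478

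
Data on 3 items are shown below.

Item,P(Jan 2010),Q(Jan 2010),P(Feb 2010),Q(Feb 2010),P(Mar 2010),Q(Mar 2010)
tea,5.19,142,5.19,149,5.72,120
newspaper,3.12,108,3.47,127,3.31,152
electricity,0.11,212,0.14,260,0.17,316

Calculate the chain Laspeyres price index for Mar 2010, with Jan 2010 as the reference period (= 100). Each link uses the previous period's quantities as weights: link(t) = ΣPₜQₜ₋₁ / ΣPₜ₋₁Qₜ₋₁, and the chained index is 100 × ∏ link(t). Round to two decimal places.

Link Jan 2010→Feb 2010:
ΣP(Feb 2010)Q(Jan 2010) = 5.19×142 + 3.47×108 + 0.14×212 = 736.98 + 374.76 + 29.68 = 1141.42
ΣP(Jan 2010)Q(Jan 2010) = 5.19×142 + 3.12×108 + 0.11×212 = 736.98 + 336.96 + 23.32 = 1097.26
link = 1141.42/1097.26 = 1.040246
Link Feb 2010→Mar 2010:
ΣP(Mar 2010)Q(Feb 2010) = 5.72×149 + 3.31×127 + 0.17×260 = 852.28 + 420.37 + 44.2 = 1316.85
ΣP(Feb 2010)Q(Feb 2010) = 5.19×149 + 3.47×127 + 0.14×260 = 773.31 + 440.69 + 36.4 = 1250.4
link = 1316.85/1250.4 = 1.053143
Chained index = 100 × 1.040246 × 1.053143 = 109.5527

109.55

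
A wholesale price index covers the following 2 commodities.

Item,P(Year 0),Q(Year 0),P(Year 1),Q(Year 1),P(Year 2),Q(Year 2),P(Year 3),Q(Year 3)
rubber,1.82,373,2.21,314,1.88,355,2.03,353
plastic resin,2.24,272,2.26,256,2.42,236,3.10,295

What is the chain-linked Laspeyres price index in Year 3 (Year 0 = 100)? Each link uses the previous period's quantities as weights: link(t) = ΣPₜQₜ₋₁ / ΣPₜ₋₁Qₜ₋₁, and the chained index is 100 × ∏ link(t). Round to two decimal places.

124.54

Link Year 0→Year 1:
ΣP(Year 1)Q(Year 0) = 2.21×373 + 2.26×272 = 824.33 + 614.72 = 1439.05
ΣP(Year 0)Q(Year 0) = 1.82×373 + 2.24×272 = 678.86 + 609.28 = 1288.14
link = 1439.05/1288.14 = 1.117153
Link Year 1→Year 2:
ΣP(Year 2)Q(Year 1) = 1.88×314 + 2.42×256 = 590.32 + 619.52 = 1209.84
ΣP(Year 1)Q(Year 1) = 2.21×314 + 2.26×256 = 693.94 + 578.56 = 1272.5
link = 1209.84/1272.5 = 0.950758
Link Year 2→Year 3:
ΣP(Year 3)Q(Year 2) = 2.03×355 + 3.10×236 = 720.65 + 731.6 = 1452.25
ΣP(Year 2)Q(Year 2) = 1.88×355 + 2.42×236 = 667.4 + 571.12 = 1238.52
link = 1452.25/1238.52 = 1.172569
Chained index = 100 × 1.117153 × 0.950758 × 1.172569 = 124.5436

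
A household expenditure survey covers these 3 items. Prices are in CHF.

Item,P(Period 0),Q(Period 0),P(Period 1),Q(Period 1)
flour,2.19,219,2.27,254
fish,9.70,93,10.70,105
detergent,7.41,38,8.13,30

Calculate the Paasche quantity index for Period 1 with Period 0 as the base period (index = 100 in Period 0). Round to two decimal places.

107.93

Paasche quantity index uses current-period prices as weights.
ΣP(Period 1)·Q(Period 1) = 2.27×254 + 10.70×105 + 8.13×30 = 576.58 + 1123.5 + 243.9 = 1943.98
ΣP(Period 1)·Q(Period 0) = 2.27×219 + 10.70×93 + 8.13×38 = 497.13 + 995.1 + 308.94 = 1801.17
Index = 1943.98 / 1801.17 × 100 = 107.9287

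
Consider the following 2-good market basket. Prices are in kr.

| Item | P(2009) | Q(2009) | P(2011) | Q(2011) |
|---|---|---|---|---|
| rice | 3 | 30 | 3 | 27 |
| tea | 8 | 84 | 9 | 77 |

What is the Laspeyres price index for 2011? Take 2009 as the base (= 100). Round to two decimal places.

111.02

Laspeyres price index uses base-period quantities as weights.
ΣP(2011)·Q(2009) = 3×30 + 9×84 = 90 + 756 = 846
ΣP(2009)·Q(2009) = 3×30 + 8×84 = 90 + 672 = 762
Index = 846 / 762 × 100 = 111.0236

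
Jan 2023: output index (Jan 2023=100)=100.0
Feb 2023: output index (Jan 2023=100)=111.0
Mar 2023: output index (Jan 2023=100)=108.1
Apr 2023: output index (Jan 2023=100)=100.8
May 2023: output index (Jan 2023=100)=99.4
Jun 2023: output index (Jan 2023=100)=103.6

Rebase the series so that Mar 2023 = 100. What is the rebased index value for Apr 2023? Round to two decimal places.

Rebased(Apr 2023) = 100.8 / 108.1 × 100 = 93.2470

93.25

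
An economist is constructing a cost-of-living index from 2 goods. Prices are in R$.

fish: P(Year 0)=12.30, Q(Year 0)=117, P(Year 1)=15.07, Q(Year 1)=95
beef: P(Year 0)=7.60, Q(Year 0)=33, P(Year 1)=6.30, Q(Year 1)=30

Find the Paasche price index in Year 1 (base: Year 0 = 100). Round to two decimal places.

116.05

Paasche price index uses current-period quantities as weights.
ΣP(Year 1)·Q(Year 1) = 15.07×95 + 6.30×30 = 1431.65 + 189 = 1620.65
ΣP(Year 0)·Q(Year 1) = 12.30×95 + 7.60×30 = 1168.5 + 228 = 1396.5
Index = 1620.65 / 1396.5 × 100 = 116.0508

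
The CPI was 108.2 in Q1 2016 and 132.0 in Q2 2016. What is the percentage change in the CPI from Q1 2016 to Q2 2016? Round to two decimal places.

Change = (132.0 − 108.2) / 108.2 × 100
       = 23.8 / 108.2 × 100 = 21.9963%

22.00%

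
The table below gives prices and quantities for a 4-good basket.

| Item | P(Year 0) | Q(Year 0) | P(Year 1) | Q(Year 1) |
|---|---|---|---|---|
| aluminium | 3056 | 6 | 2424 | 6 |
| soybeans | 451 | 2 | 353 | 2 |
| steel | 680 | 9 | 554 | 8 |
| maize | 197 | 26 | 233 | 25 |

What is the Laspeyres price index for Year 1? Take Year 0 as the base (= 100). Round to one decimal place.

Laspeyres price index uses base-period quantities as weights.
ΣP(Year 1)·Q(Year 0) = 2424×6 + 353×2 + 554×9 + 233×26 = 14544 + 706 + 4986 + 6058 = 26294
ΣP(Year 0)·Q(Year 0) = 3056×6 + 451×2 + 680×9 + 197×26 = 18336 + 902 + 6120 + 5122 = 30480
Index = 26294 / 30480 × 100 = 86.2664

86.3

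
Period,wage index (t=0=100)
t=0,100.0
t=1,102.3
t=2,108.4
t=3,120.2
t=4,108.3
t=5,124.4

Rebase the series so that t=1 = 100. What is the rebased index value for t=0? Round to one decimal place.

97.8

Rebased(t=0) = 100.0 / 102.3 × 100 = 97.7517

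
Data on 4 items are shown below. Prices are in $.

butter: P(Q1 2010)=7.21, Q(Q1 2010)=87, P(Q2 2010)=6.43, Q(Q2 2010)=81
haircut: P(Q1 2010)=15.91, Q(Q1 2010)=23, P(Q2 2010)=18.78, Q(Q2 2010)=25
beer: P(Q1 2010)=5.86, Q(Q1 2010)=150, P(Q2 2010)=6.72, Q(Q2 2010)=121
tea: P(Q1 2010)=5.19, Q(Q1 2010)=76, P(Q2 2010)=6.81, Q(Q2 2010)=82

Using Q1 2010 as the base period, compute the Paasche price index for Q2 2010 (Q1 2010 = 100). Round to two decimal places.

Paasche price index uses current-period quantities as weights.
ΣP(Q2 2010)·Q(Q2 2010) = 6.43×81 + 18.78×25 + 6.72×121 + 6.81×82 = 520.83 + 469.5 + 813.12 + 558.42 = 2361.87
ΣP(Q1 2010)·Q(Q2 2010) = 7.21×81 + 15.91×25 + 5.86×121 + 5.19×82 = 584.01 + 397.75 + 709.06 + 425.58 = 2116.4
Index = 2361.87 / 2116.4 × 100 = 111.5985

111.60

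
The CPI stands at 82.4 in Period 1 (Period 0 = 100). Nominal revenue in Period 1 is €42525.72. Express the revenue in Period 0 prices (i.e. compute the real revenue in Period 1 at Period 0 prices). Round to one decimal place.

51608.9

Real = Nominal ÷ (Index/100) = 42525.72 ÷ (82.4/100)
     = 42525.72 ÷ 0.824 = 51608.8835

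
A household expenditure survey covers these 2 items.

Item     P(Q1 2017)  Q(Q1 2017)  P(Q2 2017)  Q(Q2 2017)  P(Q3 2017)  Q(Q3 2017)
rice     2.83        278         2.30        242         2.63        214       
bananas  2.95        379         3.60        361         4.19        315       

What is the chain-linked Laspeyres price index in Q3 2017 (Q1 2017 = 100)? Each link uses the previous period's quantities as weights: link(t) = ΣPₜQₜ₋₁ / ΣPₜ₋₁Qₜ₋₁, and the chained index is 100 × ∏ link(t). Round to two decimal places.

121.79

Link Q1 2017→Q2 2017:
ΣP(Q2 2017)Q(Q1 2017) = 2.30×278 + 3.60×379 = 639.4 + 1364.4 = 2003.8
ΣP(Q1 2017)Q(Q1 2017) = 2.83×278 + 2.95×379 = 786.74 + 1118.05 = 1904.79
link = 2003.8/1904.79 = 1.051979
Link Q2 2017→Q3 2017:
ΣP(Q3 2017)Q(Q2 2017) = 2.63×242 + 4.19×361 = 636.46 + 1512.59 = 2149.05
ΣP(Q2 2017)Q(Q2 2017) = 2.30×242 + 3.60×361 = 556.6 + 1299.6 = 1856.2
link = 2149.05/1856.2 = 1.157769
Chained index = 100 × 1.051979 × 1.157769 = 121.7949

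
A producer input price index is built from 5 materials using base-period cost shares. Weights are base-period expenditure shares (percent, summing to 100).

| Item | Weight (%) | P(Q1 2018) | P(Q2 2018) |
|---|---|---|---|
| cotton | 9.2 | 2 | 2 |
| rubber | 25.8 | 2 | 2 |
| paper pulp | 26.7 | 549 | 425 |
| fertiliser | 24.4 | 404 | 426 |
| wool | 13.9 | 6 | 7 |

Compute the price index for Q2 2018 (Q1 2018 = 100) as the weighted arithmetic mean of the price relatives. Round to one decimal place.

cotton: 9.2 × (2/2) = 9.2 × 1.000000 = 9.2000
rubber: 25.8 × (2/2) = 25.8 × 1.000000 = 25.8000
paper pulp: 26.7 × (425/549) = 26.7 × 0.774135 = 20.6694
fertiliser: 24.4 × (426/404) = 24.4 × 1.054455 = 25.7287
wool: 13.9 × (7/6) = 13.9 × 1.166667 = 16.2167
Index = Σ wᵢ·(p₁ᵢ/p₀ᵢ) = 9.2000 + 25.8000 + 20.6694 + 25.7287 + 16.2167 = 97.6148

97.6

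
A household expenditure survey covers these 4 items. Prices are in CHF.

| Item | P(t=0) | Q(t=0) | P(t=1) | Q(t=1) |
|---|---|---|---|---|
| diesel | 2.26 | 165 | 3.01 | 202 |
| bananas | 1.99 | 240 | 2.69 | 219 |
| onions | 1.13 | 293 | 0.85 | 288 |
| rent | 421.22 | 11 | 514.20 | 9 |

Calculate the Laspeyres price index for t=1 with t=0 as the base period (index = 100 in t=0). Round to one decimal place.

Laspeyres price index uses base-period quantities as weights.
ΣP(t=1)·Q(t=0) = 3.01×165 + 2.69×240 + 0.85×293 + 514.20×11 = 496.65 + 645.6 + 249.05 + 5656.2 = 7047.5
ΣP(t=0)·Q(t=0) = 2.26×165 + 1.99×240 + 1.13×293 + 421.22×11 = 372.9 + 477.6 + 331.09 + 4633.42 = 5815.01
Index = 7047.5 / 5815.01 × 100 = 121.1950

121.2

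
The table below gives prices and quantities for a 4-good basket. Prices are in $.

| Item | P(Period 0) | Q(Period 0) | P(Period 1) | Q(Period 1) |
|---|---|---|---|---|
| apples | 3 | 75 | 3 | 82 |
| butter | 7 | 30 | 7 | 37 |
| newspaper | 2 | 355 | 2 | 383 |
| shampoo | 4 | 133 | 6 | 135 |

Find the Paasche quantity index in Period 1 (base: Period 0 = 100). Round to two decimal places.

107.10

Paasche quantity index uses current-period prices as weights.
ΣP(Period 1)·Q(Period 1) = 3×82 + 7×37 + 2×383 + 6×135 = 246 + 259 + 766 + 810 = 2081
ΣP(Period 1)·Q(Period 0) = 3×75 + 7×30 + 2×355 + 6×133 = 225 + 210 + 710 + 798 = 1943
Index = 2081 / 1943 × 100 = 107.1024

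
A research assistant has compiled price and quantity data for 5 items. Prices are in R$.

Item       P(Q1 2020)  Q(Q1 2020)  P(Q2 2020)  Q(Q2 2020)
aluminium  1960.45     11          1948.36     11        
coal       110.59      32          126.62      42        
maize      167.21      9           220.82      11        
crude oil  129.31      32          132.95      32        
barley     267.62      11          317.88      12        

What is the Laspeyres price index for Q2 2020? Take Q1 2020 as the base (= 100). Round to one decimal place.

104.5

Laspeyres price index uses base-period quantities as weights.
ΣP(Q2 2020)·Q(Q1 2020) = 1948.36×11 + 126.62×32 + 220.82×9 + 132.95×32 + 317.88×11 = 21431.96 + 4051.84 + 1987.38 + 4254.4 + 3496.68 = 35222.26
ΣP(Q1 2020)·Q(Q1 2020) = 1960.45×11 + 110.59×32 + 167.21×9 + 129.31×32 + 267.62×11 = 21564.95 + 3538.88 + 1504.89 + 4137.92 + 2943.82 = 33690.46
Index = 35222.26 / 33690.46 × 100 = 104.5467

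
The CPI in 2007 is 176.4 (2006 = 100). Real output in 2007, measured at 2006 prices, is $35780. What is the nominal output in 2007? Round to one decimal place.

Nominal = Real × (Index/100) = 35780 × (176.4/100)
        = 35780 × 1.764 = 63115.9200

63115.9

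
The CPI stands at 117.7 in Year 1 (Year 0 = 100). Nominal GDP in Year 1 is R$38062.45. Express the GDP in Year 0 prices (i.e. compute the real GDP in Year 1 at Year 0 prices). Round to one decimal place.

32338.5

Real = Nominal ÷ (Index/100) = 38062.45 ÷ (117.7/100)
     = 38062.45 ÷ 1.177 = 32338.5302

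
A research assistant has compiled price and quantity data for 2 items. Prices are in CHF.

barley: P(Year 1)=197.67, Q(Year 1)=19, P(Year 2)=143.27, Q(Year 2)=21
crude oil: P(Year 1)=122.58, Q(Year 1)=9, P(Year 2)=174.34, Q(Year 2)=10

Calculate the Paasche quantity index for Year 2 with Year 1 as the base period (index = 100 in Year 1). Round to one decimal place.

110.7

Paasche quantity index uses current-period prices as weights.
ΣP(Year 2)·Q(Year 2) = 143.27×21 + 174.34×10 = 3008.67 + 1743.4 = 4752.07
ΣP(Year 2)·Q(Year 1) = 143.27×19 + 174.34×9 = 2722.13 + 1569.06 = 4291.19
Index = 4752.07 / 4291.19 × 100 = 110.7401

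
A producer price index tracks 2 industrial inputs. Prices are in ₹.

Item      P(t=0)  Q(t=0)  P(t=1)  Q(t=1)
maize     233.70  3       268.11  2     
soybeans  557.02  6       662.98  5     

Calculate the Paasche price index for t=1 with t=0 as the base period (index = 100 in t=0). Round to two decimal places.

Paasche price index uses current-period quantities as weights.
ΣP(t=1)·Q(t=1) = 268.11×2 + 662.98×5 = 536.22 + 3314.9 = 3851.12
ΣP(t=0)·Q(t=1) = 233.70×2 + 557.02×5 = 467.4 + 2785.1 = 3252.5
Index = 3851.12 / 3252.5 × 100 = 118.4049

118.40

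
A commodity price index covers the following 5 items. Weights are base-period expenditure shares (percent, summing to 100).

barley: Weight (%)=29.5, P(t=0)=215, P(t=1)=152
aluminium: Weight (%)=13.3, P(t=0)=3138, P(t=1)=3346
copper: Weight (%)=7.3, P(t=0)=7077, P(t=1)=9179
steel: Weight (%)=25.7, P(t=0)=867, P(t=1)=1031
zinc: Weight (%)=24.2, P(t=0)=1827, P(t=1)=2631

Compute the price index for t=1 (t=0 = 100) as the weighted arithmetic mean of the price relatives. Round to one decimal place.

barley: 29.5 × (152/215) = 29.5 × 0.706977 = 20.8558
aluminium: 13.3 × (3346/3138) = 13.3 × 1.066284 = 14.1816
copper: 7.3 × (9179/7077) = 7.3 × 1.297019 = 9.4682
steel: 25.7 × (1031/867) = 25.7 × 1.189158 = 30.5614
zinc: 24.2 × (2631/1827) = 24.2 × 1.440066 = 34.8496
Index = Σ wᵢ·(p₁ᵢ/p₀ᵢ) = 20.8558 + 14.1816 + 9.4682 + 30.5614 + 34.8496 = 109.9166

109.9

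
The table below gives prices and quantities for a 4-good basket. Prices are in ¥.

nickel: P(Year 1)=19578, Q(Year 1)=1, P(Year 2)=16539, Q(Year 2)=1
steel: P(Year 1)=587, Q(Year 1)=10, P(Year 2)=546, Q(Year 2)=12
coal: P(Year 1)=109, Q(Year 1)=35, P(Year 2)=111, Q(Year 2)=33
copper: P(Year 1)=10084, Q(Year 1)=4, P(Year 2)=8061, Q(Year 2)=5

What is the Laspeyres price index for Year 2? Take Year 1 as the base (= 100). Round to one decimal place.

83.5

Laspeyres price index uses base-period quantities as weights.
ΣP(Year 2)·Q(Year 1) = 16539×1 + 546×10 + 111×35 + 8061×4 = 16539 + 5460 + 3885 + 32244 = 58128
ΣP(Year 1)·Q(Year 1) = 19578×1 + 587×10 + 109×35 + 10084×4 = 19578 + 5870 + 3815 + 40336 = 69599
Index = 58128 / 69599 × 100 = 83.5184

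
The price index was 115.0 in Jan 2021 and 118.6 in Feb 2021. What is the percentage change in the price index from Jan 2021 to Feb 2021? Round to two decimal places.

Change = (118.6 − 115.0) / 115.0 × 100
       = 3.6 / 115.0 × 100 = 3.1304%

3.13%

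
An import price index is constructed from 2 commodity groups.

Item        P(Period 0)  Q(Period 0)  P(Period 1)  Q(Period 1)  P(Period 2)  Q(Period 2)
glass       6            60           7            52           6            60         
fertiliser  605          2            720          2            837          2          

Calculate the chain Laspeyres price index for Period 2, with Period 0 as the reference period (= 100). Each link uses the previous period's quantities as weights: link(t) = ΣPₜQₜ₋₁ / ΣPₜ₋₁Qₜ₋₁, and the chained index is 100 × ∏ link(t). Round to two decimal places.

Link Period 0→Period 1:
ΣP(Period 1)Q(Period 0) = 7×60 + 720×2 = 420 + 1440 = 1860
ΣP(Period 0)Q(Period 0) = 6×60 + 605×2 = 360 + 1210 = 1570
link = 1860/1570 = 1.184713
Link Period 1→Period 2:
ΣP(Period 2)Q(Period 1) = 6×52 + 837×2 = 312 + 1674 = 1986
ΣP(Period 1)Q(Period 1) = 7×52 + 720×2 = 364 + 1440 = 1804
link = 1986/1804 = 1.100887
Chained index = 100 × 1.184713 × 1.100887 = 130.4235

130.42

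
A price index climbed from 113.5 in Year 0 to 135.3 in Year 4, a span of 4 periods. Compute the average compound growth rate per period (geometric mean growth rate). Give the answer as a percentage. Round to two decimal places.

Growth factor = (135.3/113.5)^(1/4) = (1.192070)^(1/4) = 1.044902
Growth rate = 1.044902 − 1 = 0.044902 = 4.4902%

4.49%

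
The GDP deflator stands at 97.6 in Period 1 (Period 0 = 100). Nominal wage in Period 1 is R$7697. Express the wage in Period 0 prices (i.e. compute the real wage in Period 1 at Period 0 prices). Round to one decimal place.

7886.3

Real = Nominal ÷ (Index/100) = 7697 ÷ (97.6/100)
     = 7697 ÷ 0.976 = 7886.2705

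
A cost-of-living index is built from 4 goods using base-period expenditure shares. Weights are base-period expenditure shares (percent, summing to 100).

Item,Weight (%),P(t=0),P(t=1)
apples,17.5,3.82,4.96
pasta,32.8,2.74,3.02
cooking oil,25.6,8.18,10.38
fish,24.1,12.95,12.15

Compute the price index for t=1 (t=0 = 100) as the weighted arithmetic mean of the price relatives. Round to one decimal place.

apples: 17.5 × (4.96/3.82) = 17.5 × 1.298429 = 22.7225
pasta: 32.8 × (3.02/2.74) = 32.8 × 1.102190 = 36.1518
cooking oil: 25.6 × (10.38/8.18) = 25.6 × 1.268949 = 32.4851
fish: 24.1 × (12.15/12.95) = 24.1 × 0.938224 = 22.6112
Index = Σ wᵢ·(p₁ᵢ/p₀ᵢ) = 22.7225 + 36.1518 + 32.4851 + 22.6112 = 113.9706

114.0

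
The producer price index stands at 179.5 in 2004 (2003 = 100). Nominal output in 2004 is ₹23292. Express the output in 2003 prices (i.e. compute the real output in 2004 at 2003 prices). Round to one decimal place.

Real = Nominal ÷ (Index/100) = 23292 ÷ (179.5/100)
     = 23292 ÷ 1.795 = 12976.0446

12976.0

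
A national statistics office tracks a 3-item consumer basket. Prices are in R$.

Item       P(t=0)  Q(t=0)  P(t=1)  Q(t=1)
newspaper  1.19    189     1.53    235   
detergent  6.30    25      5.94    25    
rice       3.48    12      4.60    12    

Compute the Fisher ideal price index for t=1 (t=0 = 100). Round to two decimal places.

116.90

Laspeyres component (base-period weights):
ΣP(t=1)Q(t=0) = 1.53×189 + 5.94×25 + 4.60×12 = 289.17 + 148.5 + 55.2 = 492.87
ΣP(t=0)Q(t=0) = 1.19×189 + 6.30×25 + 3.48×12 = 224.91 + 157.5 + 41.76 = 424.17
L = 492.87 / 424.17 × 100 = 116.1963
Paasche component (current-period weights):
ΣP(t=1)Q(t=1) = 1.53×235 + 5.94×25 + 4.60×12 = 359.55 + 148.5 + 55.2 = 563.25
ΣP(t=0)Q(t=1) = 1.19×235 + 6.30×25 + 3.48×12 = 279.65 + 157.5 + 41.76 = 478.91
P = 563.25 / 478.91 × 100 = 117.6108
Fisher = √(L × P) = √(116.1963 × 117.6108) = 116.9014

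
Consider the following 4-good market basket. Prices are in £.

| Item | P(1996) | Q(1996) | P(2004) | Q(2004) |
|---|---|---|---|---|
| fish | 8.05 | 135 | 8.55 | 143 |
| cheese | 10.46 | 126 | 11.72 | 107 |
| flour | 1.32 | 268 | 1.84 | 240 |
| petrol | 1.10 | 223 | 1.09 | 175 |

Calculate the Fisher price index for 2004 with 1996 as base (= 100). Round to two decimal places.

111.97

Laspeyres component (base-period weights):
ΣP(2004)Q(1996) = 8.55×135 + 11.72×126 + 1.84×268 + 1.09×223 = 1154.25 + 1476.72 + 493.12 + 243.07 = 3367.16
ΣP(1996)Q(1996) = 8.05×135 + 10.46×126 + 1.32×268 + 1.10×223 = 1086.75 + 1317.96 + 353.76 + 245.3 = 3003.77
L = 3367.16 / 3003.77 × 100 = 112.0978
Paasche component (current-period weights):
ΣP(2004)Q(2004) = 8.55×143 + 11.72×107 + 1.84×240 + 1.09×175 = 1222.65 + 1254.04 + 441.6 + 190.75 = 3109.04
ΣP(1996)Q(2004) = 8.05×143 + 10.46×107 + 1.32×240 + 1.10×175 = 1151.15 + 1119.22 + 316.8 + 192.5 = 2779.67
P = 3109.04 / 2779.67 × 100 = 111.8492
Fisher = √(L × P) = √(112.0978 × 111.8492) = 111.9735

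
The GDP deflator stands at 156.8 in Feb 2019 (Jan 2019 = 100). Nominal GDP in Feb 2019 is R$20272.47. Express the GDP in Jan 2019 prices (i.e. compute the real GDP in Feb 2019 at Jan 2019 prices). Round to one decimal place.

Real = Nominal ÷ (Index/100) = 20272.47 ÷ (156.8/100)
     = 20272.47 ÷ 1.568 = 12928.8712

12928.9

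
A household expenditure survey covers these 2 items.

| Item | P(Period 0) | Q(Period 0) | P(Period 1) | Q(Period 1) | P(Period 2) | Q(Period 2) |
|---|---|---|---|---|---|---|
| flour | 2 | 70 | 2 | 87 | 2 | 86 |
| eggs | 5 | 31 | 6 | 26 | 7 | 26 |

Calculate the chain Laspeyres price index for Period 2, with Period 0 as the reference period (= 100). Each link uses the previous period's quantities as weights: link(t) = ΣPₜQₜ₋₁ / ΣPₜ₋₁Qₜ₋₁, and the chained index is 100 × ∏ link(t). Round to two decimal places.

119.22

Link Period 0→Period 1:
ΣP(Period 1)Q(Period 0) = 2×70 + 6×31 = 140 + 186 = 326
ΣP(Period 0)Q(Period 0) = 2×70 + 5×31 = 140 + 155 = 295
link = 326/295 = 1.105085
Link Period 1→Period 2:
ΣP(Period 2)Q(Period 1) = 2×87 + 7×26 = 174 + 182 = 356
ΣP(Period 1)Q(Period 1) = 2×87 + 6×26 = 174 + 156 = 330
link = 356/330 = 1.078788
Chained index = 100 × 1.105085 × 1.078788 = 119.2152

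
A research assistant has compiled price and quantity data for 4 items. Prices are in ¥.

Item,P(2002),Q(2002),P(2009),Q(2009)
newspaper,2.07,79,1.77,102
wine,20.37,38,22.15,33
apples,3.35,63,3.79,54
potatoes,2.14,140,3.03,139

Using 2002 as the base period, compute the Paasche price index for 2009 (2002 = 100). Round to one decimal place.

112.9

Paasche price index uses current-period quantities as weights.
ΣP(2009)·Q(2009) = 1.77×102 + 22.15×33 + 3.79×54 + 3.03×139 = 180.54 + 730.95 + 204.66 + 421.17 = 1537.32
ΣP(2002)·Q(2009) = 2.07×102 + 20.37×33 + 3.35×54 + 2.14×139 = 211.14 + 672.21 + 180.9 + 297.46 = 1361.71
Index = 1537.32 / 1361.71 × 100 = 112.8963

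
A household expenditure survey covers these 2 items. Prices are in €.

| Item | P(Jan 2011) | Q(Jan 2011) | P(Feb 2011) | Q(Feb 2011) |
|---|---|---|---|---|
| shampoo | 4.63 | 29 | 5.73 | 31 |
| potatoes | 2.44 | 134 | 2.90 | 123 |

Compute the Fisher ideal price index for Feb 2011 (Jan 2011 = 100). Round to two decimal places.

Laspeyres component (base-period weights):
ΣP(Feb 2011)Q(Jan 2011) = 5.73×29 + 2.90×134 = 166.17 + 388.6 = 554.77
ΣP(Jan 2011)Q(Jan 2011) = 4.63×29 + 2.44×134 = 134.27 + 326.96 = 461.23
L = 554.77 / 461.23 × 100 = 120.2806
Paasche component (current-period weights):
ΣP(Feb 2011)Q(Feb 2011) = 5.73×31 + 2.90×123 = 177.63 + 356.7 = 534.33
ΣP(Jan 2011)Q(Feb 2011) = 4.63×31 + 2.44×123 = 143.53 + 300.12 = 443.65
P = 534.33 / 443.65 × 100 = 120.4395
Fisher = √(L × P) = √(120.2806 × 120.4395) = 120.3600

120.36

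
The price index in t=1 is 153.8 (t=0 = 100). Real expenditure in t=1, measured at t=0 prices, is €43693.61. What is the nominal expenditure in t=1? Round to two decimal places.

67200.77

Nominal = Real × (Index/100) = 43693.61 × (153.8/100)
        = 43693.61 × 1.538 = 67200.7722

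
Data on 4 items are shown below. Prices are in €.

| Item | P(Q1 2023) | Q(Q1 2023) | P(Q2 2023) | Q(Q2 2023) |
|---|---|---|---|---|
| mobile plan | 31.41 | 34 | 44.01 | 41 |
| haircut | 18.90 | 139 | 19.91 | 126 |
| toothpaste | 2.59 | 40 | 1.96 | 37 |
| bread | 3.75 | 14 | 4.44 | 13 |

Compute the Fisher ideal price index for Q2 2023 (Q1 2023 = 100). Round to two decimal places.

115.43

Laspeyres component (base-period weights):
ΣP(Q2 2023)Q(Q1 2023) = 44.01×34 + 19.91×139 + 1.96×40 + 4.44×14 = 1496.34 + 2767.49 + 78.4 + 62.16 = 4404.39
ΣP(Q1 2023)Q(Q1 2023) = 31.41×34 + 18.90×139 + 2.59×40 + 3.75×14 = 1067.94 + 2627.1 + 103.6 + 52.5 = 3851.14
L = 4404.39 / 3851.14 × 100 = 114.3659
Paasche component (current-period weights):
ΣP(Q2 2023)Q(Q2 2023) = 44.01×41 + 19.91×126 + 1.96×37 + 4.44×13 = 1804.41 + 2508.66 + 72.52 + 57.72 = 4443.31
ΣP(Q1 2023)Q(Q2 2023) = 31.41×41 + 18.90×126 + 2.59×37 + 3.75×13 = 1287.81 + 2381.4 + 95.83 + 48.75 = 3813.79
P = 4443.31 / 3813.79 × 100 = 116.5064
Fisher = √(L × P) = √(114.3659 × 116.5064) = 115.4312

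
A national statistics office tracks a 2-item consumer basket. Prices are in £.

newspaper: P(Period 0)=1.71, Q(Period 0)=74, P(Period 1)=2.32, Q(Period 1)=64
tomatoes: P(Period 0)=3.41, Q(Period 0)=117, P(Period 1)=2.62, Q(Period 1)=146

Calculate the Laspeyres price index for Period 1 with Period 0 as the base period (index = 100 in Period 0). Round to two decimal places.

Laspeyres price index uses base-period quantities as weights.
ΣP(Period 1)·Q(Period 0) = 2.32×74 + 2.62×117 = 171.68 + 306.54 = 478.22
ΣP(Period 0)·Q(Period 0) = 1.71×74 + 3.41×117 = 126.54 + 398.97 = 525.51
Index = 478.22 / 525.51 × 100 = 91.0011

91.00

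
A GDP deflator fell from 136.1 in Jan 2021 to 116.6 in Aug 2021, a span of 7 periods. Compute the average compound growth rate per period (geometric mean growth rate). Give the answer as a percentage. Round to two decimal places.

-2.18%

Growth factor = (116.6/136.1)^(1/7) = (0.856723)^(1/7) = 0.978151
Growth rate = 0.978151 − 1 = -0.021849 = -2.1849%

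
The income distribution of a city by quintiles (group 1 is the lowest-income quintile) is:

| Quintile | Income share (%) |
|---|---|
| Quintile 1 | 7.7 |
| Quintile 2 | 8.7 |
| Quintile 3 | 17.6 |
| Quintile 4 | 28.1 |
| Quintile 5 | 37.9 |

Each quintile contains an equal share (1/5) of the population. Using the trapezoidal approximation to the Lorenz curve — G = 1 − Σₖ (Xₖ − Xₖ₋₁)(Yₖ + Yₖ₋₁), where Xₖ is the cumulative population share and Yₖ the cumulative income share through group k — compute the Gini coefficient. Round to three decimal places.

0.319

Cumulative income shares Yₖ: 0.0770, 0.1640, 0.3400, 0.6210, 1.0000
Σ (Xₖ−Xₖ₋₁)(Yₖ+Yₖ₋₁) = (1/5)(0.0770+0.0000) + (1/5)(0.1640+0.0770) + (1/5)(0.3400+0.1640) + (1/5)(0.6210+0.3400) + (1/5)(1.0000+0.6210)
  = 0.0154 + 0.0482 + 0.1008 + 0.1922 + 0.3242 = 0.6808
G = 1 − 0.6808 = 0.3192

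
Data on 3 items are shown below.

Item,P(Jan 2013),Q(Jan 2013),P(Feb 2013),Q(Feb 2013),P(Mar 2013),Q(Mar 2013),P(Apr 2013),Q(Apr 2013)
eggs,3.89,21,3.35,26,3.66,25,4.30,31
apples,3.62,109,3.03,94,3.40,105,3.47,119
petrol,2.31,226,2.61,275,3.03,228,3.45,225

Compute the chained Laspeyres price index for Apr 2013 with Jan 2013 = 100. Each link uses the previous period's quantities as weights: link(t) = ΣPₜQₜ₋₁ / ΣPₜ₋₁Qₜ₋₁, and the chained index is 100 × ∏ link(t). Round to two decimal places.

125.51

Link Jan 2013→Feb 2013:
ΣP(Feb 2013)Q(Jan 2013) = 3.35×21 + 3.03×109 + 2.61×226 = 70.35 + 330.27 + 589.86 = 990.48
ΣP(Jan 2013)Q(Jan 2013) = 3.89×21 + 3.62×109 + 2.31×226 = 81.69 + 394.58 + 522.06 = 998.33
link = 990.48/998.33 = 0.992137
Link Feb 2013→Mar 2013:
ΣP(Mar 2013)Q(Feb 2013) = 3.66×26 + 3.40×94 + 3.03×275 = 95.16 + 319.6 + 833.25 = 1248.01
ΣP(Feb 2013)Q(Feb 2013) = 3.35×26 + 3.03×94 + 2.61×275 = 87.1 + 284.82 + 717.75 = 1089.67
link = 1248.01/1089.67 = 1.145310
Link Mar 2013→Apr 2013:
ΣP(Apr 2013)Q(Mar 2013) = 4.30×25 + 3.47×105 + 3.45×228 = 107.5 + 364.35 + 786.6 = 1258.45
ΣP(Mar 2013)Q(Mar 2013) = 3.66×25 + 3.40×105 + 3.03×228 = 91.5 + 357 + 690.84 = 1139.34
link = 1258.45/1139.34 = 1.104543
Chained index = 100 × 0.992137 × 1.145310 × 1.104543 = 125.5097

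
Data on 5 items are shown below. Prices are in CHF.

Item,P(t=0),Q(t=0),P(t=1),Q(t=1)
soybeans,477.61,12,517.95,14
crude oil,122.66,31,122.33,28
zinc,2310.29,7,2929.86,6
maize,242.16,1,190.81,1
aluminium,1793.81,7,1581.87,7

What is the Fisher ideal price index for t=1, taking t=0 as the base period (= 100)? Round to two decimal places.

Laspeyres component (base-period weights):
ΣP(t=1)Q(t=0) = 517.95×12 + 122.33×31 + 2929.86×7 + 190.81×1 + 1581.87×7 = 6215.4 + 3792.23 + 20509.02 + 190.81 + 11073.09 = 41780.55
ΣP(t=0)Q(t=0) = 477.61×12 + 122.66×31 + 2310.29×7 + 242.16×1 + 1793.81×7 = 5731.32 + 3802.46 + 16172.03 + 242.16 + 12556.67 = 38504.64
L = 41780.55 / 38504.64 × 100 = 108.5078
Paasche component (current-period weights):
ΣP(t=1)Q(t=1) = 517.95×14 + 122.33×28 + 2929.86×6 + 190.81×1 + 1581.87×7 = 7251.3 + 3425.24 + 17579.16 + 190.81 + 11073.09 = 39519.6
ΣP(t=0)Q(t=1) = 477.61×14 + 122.66×28 + 2310.29×6 + 242.16×1 + 1793.81×7 = 6686.54 + 3434.48 + 13861.74 + 242.16 + 12556.67 = 36781.59
P = 39519.6 / 36781.59 × 100 = 107.4440
Fisher = √(L × P) = √(108.5078 × 107.4440) = 107.9746

107.97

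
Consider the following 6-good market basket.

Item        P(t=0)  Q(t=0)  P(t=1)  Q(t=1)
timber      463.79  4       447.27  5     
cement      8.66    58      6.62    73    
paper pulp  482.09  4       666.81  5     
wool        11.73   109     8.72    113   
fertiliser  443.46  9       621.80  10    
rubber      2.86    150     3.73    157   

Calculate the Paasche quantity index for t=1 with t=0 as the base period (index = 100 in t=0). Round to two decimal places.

115.87

Paasche quantity index uses current-period prices as weights.
ΣP(t=1)·Q(t=1) = 447.27×5 + 6.62×73 + 666.81×5 + 8.72×113 + 621.80×10 + 3.73×157 = 2236.35 + 483.26 + 3334.05 + 985.36 + 6218 + 585.61 = 13842.63
ΣP(t=1)·Q(t=0) = 447.27×4 + 6.62×58 + 666.81×4 + 8.72×109 + 621.80×9 + 3.73×150 = 1789.08 + 383.96 + 2667.24 + 950.48 + 5596.2 + 559.5 = 11946.46
Index = 13842.63 / 11946.46 × 100 = 115.8722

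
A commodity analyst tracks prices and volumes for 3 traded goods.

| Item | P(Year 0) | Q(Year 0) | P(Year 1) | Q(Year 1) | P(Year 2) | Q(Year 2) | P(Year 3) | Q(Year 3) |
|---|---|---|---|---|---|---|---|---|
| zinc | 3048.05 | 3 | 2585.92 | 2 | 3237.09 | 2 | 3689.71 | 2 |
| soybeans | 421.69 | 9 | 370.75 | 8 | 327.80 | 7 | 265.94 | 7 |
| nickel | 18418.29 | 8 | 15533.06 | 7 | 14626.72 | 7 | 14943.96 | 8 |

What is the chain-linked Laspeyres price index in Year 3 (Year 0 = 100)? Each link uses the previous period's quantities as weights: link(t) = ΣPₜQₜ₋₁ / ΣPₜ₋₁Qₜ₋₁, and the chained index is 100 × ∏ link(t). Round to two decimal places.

Link Year 0→Year 1:
ΣP(Year 1)Q(Year 0) = 2585.92×3 + 370.75×9 + 15533.06×8 = 7757.76 + 3336.75 + 124264.48 = 135358.99
ΣP(Year 0)Q(Year 0) = 3048.05×3 + 421.69×9 + 18418.29×8 = 9144.15 + 3795.21 + 147346.32 = 160285.68
link = 135358.99/160285.68 = 0.844486
Link Year 1→Year 2:
ΣP(Year 2)Q(Year 1) = 3237.09×2 + 327.80×8 + 14626.72×7 = 6474.18 + 2622.4 + 102387.04 = 111483.62
ΣP(Year 1)Q(Year 1) = 2585.92×2 + 370.75×8 + 15533.06×7 = 5171.84 + 2966 + 108731.42 = 116869.26
link = 111483.62/116869.26 = 0.953917
Link Year 2→Year 3:
ΣP(Year 3)Q(Year 2) = 3689.71×2 + 265.94×7 + 14943.96×7 = 7379.42 + 1861.58 + 104607.72 = 113848.72
ΣP(Year 2)Q(Year 2) = 3237.09×2 + 327.80×7 + 14626.72×7 = 6474.18 + 2294.6 + 102387.04 = 111155.82
link = 113848.72/111155.82 = 1.024226
Chained index = 100 × 0.844486 × 0.953917 × 1.024226 = 82.5086

82.51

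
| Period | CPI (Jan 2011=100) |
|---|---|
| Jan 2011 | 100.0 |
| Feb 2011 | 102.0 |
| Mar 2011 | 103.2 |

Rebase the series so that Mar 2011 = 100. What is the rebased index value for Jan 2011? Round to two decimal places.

Rebased(Jan 2011) = 100.0 / 103.2 × 100 = 96.8992

96.90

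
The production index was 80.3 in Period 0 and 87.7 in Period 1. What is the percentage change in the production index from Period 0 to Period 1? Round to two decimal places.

Change = (87.7 − 80.3) / 80.3 × 100
       = 7.4 / 80.3 × 100 = 9.2154%

9.22%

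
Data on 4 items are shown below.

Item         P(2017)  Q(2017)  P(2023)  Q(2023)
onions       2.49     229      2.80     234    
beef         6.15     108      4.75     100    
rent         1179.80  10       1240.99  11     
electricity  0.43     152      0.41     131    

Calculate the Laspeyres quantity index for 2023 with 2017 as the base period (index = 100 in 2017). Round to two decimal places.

Laspeyres quantity index uses base-period prices as weights.
ΣP(2017)·Q(2023) = 2.49×234 + 6.15×100 + 1179.80×11 + 0.43×131 = 582.66 + 615 + 12977.8 + 56.33 = 14231.79
ΣP(2017)·Q(2017) = 2.49×229 + 6.15×108 + 1179.80×10 + 0.43×152 = 570.21 + 664.2 + 11798 + 65.36 = 13097.77
Index = 14231.79 / 13097.77 × 100 = 108.6581

108.66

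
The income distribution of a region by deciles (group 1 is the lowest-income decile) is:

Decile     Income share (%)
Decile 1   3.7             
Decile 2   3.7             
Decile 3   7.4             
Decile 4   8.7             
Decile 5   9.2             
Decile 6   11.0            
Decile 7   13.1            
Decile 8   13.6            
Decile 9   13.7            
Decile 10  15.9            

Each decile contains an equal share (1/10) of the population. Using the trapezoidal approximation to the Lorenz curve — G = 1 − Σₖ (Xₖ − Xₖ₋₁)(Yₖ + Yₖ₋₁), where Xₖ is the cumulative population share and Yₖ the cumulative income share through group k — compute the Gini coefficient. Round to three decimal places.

0.226

Cumulative income shares Yₖ: 0.0370, 0.0740, 0.1480, 0.2350, 0.3270, 0.4370, 0.5680, 0.7040, 0.8410, 1.0000
Σ (Xₖ−Xₖ₋₁)(Yₖ+Yₖ₋₁) = (1/10)(0.0370+0.0000) + (1/10)(0.0740+0.0370) + (1/10)(0.1480+0.0740) + (1/10)(0.2350+0.1480) + (1/10)(0.3270+0.2350) + (1/10)(0.4370+0.3270) + (1/10)(0.5680+0.4370) + (1/10)(0.7040+0.5680) + (1/10)(0.8410+0.7040) + (1/10)(1.0000+0.8410)
  = 0.0037 + 0.0111 + 0.0222 + 0.0383 + 0.0562 + 0.0764 + 0.1005 + 0.1272 + 0.1545 + 0.1841 = 0.7742
G = 1 − 0.7742 = 0.2258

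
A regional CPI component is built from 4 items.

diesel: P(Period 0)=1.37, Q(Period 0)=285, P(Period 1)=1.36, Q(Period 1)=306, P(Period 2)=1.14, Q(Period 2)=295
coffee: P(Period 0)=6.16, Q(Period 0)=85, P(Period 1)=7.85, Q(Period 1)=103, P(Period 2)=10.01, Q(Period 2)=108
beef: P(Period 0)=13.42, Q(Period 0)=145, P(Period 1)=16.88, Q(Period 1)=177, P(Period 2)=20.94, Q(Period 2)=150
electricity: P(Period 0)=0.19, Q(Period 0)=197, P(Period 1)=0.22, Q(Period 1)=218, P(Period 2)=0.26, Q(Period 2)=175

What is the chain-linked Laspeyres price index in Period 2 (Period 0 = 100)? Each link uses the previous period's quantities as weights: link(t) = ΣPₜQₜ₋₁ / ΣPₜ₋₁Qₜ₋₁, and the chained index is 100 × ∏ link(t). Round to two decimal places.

Link Period 0→Period 1:
ΣP(Period 1)Q(Period 0) = 1.36×285 + 7.85×85 + 16.88×145 + 0.22×197 = 387.6 + 667.25 + 2447.6 + 43.34 = 3545.79
ΣP(Period 0)Q(Period 0) = 1.37×285 + 6.16×85 + 13.42×145 + 0.19×197 = 390.45 + 523.6 + 1945.9 + 37.43 = 2897.38
link = 3545.79/2897.38 = 1.223792
Link Period 1→Period 2:
ΣP(Period 2)Q(Period 1) = 1.14×306 + 10.01×103 + 20.94×177 + 0.26×218 = 348.84 + 1031.03 + 3706.38 + 56.68 = 5142.93
ΣP(Period 1)Q(Period 1) = 1.36×306 + 7.85×103 + 16.88×177 + 0.22×218 = 416.16 + 808.55 + 2987.76 + 47.96 = 4260.43
link = 5142.93/4260.43 = 1.207139
Chained index = 100 × 1.223792 × 1.207139 = 147.7287

147.73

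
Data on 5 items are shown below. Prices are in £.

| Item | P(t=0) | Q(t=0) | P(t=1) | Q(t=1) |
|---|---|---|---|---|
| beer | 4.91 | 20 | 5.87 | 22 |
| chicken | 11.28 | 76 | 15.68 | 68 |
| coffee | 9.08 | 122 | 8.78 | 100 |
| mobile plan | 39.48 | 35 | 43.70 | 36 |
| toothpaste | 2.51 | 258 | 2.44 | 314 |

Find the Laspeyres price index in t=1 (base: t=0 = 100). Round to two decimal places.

110.91

Laspeyres price index uses base-period quantities as weights.
ΣP(t=1)·Q(t=0) = 5.87×20 + 15.68×76 + 8.78×122 + 43.70×35 + 2.44×258 = 117.4 + 1191.68 + 1071.16 + 1529.5 + 629.52 = 4539.26
ΣP(t=0)·Q(t=0) = 4.91×20 + 11.28×76 + 9.08×122 + 39.48×35 + 2.51×258 = 98.2 + 857.28 + 1107.76 + 1381.8 + 647.58 = 4092.62
Index = 4539.26 / 4092.62 × 100 = 110.9133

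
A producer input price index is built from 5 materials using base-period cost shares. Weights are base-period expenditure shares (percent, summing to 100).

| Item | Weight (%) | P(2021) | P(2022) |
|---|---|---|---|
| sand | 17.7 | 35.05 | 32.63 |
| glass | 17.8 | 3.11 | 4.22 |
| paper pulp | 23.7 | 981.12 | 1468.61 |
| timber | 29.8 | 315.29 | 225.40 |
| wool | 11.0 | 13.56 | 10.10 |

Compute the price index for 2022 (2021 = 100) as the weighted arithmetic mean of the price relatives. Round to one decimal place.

105.6

sand: 17.7 × (32.63/35.05) = 17.7 × 0.930956 = 16.4779
glass: 17.8 × (4.22/3.11) = 17.8 × 1.356913 = 24.1531
paper pulp: 23.7 × (1468.61/981.12) = 23.7 × 1.496871 = 35.4758
timber: 29.8 × (225.40/315.29) = 29.8 × 0.714897 = 21.3039
wool: 11.0 × (10.10/13.56) = 11.0 × 0.744838 = 8.1932
Index = Σ wᵢ·(p₁ᵢ/p₀ᵢ) = 16.4779 + 24.1531 + 35.4758 + 21.3039 + 8.1932 = 105.6040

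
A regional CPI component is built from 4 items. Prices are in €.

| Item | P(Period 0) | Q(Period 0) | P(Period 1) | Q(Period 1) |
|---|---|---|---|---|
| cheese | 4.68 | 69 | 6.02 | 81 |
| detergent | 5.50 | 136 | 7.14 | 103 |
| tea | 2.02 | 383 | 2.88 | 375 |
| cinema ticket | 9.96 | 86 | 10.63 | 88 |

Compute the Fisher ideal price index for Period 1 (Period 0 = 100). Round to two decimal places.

125.78

Laspeyres component (base-period weights):
ΣP(Period 1)Q(Period 0) = 6.02×69 + 7.14×136 + 2.88×383 + 10.63×86 = 415.38 + 971.04 + 1103.04 + 914.18 = 3403.64
ΣP(Period 0)Q(Period 0) = 4.68×69 + 5.50×136 + 2.02×383 + 9.96×86 = 322.92 + 748 + 773.66 + 856.56 = 2701.14
L = 3403.64 / 2701.14 × 100 = 126.0075
Paasche component (current-period weights):
ΣP(Period 1)Q(Period 1) = 6.02×81 + 7.14×103 + 2.88×375 + 10.63×88 = 487.62 + 735.42 + 1080 + 935.44 = 3238.48
ΣP(Period 0)Q(Period 1) = 4.68×81 + 5.50×103 + 2.02×375 + 9.96×88 = 379.08 + 566.5 + 757.5 + 876.48 = 2579.56
P = 3238.48 / 2579.56 × 100 = 125.5439
Fisher = √(L × P) = √(126.0075 × 125.5439) = 125.7755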